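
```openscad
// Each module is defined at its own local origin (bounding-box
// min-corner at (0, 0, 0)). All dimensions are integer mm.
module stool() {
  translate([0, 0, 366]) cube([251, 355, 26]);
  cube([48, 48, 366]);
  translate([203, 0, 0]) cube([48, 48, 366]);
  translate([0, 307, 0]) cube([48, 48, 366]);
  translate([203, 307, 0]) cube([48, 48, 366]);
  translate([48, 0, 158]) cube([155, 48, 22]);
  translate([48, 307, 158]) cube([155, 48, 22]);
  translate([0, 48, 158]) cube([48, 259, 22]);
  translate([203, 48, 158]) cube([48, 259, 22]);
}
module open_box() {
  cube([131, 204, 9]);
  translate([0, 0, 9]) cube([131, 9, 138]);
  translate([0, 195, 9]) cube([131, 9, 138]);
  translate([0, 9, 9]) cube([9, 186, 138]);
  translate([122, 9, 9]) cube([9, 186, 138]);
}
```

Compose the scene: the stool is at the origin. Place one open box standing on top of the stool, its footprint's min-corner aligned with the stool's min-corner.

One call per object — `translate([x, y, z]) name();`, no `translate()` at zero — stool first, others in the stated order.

stool();
translate([0, 0, 392]) open_box();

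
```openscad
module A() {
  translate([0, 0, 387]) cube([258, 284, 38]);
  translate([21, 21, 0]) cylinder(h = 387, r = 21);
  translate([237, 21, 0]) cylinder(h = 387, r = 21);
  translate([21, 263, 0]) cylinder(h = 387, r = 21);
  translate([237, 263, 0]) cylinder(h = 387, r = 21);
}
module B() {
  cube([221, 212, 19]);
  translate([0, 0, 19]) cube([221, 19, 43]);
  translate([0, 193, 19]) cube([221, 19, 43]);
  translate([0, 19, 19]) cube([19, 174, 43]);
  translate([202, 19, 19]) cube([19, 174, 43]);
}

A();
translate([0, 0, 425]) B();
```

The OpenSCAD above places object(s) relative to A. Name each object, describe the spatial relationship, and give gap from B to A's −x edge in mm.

The open box's min-x is at 0; the stool's min-x is 0; gap = 0 mm.

A is a stool. B is an open box. The open box is on top of the stool. The gap from the open box to the stool's −x edge is 0 mm.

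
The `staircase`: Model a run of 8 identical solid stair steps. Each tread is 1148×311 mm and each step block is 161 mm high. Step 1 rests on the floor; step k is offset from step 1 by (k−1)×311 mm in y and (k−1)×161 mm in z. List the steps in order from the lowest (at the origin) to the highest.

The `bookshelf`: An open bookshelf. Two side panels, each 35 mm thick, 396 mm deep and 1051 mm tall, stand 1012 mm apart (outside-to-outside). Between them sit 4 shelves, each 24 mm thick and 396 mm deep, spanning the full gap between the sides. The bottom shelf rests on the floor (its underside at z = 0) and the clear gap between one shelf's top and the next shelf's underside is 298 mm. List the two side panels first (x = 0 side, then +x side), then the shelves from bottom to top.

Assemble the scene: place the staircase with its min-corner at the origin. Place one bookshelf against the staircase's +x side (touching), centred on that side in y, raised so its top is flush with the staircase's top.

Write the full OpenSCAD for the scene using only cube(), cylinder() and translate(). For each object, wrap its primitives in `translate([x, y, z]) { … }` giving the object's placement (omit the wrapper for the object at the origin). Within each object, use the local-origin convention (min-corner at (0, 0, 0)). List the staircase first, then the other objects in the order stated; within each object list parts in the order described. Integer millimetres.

cube([1148, 311, 161]);
translate([0, 311, 161]) cube([1148, 311, 161]);
translate([0, 622, 322]) cube([1148, 311, 161]);
translate([0, 933, 483]) cube([1148, 311, 161]);
translate([0, 1244, 644]) cube([1148, 311, 161]);
translate([0, 1555, 805]) cube([1148, 311, 161]);
translate([0, 1866, 966]) cube([1148, 311, 161]);
translate([0, 2177, 1127]) cube([1148, 311, 161]);
translate([1148, 1046, 237]) {
  cube([35, 396, 1051]);
  translate([977, 0, 0]) cube([35, 396, 1051]);
  translate([35, 0, 0]) cube([942, 396, 24]);
  translate([35, 0, 322]) cube([942, 396, 24]);
  translate([35, 0, 644]) cube([942, 396, 24]);
  translate([35, 0, 966]) cube([942, 396, 24]);
}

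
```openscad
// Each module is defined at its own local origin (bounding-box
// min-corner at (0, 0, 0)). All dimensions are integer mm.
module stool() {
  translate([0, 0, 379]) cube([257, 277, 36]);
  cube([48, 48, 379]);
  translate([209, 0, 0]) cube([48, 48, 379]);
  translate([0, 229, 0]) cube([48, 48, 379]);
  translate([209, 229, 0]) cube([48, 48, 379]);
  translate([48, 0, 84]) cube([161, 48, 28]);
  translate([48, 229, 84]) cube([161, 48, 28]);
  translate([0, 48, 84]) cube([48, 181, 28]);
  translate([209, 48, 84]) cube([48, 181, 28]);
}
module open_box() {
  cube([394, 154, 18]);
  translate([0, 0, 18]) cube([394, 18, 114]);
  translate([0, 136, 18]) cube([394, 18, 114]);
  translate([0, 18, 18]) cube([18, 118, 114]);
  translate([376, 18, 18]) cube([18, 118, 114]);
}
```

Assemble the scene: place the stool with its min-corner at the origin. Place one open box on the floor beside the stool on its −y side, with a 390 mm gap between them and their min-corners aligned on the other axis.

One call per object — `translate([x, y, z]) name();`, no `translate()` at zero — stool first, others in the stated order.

stool();
translate([0, -544, 0]) open_box();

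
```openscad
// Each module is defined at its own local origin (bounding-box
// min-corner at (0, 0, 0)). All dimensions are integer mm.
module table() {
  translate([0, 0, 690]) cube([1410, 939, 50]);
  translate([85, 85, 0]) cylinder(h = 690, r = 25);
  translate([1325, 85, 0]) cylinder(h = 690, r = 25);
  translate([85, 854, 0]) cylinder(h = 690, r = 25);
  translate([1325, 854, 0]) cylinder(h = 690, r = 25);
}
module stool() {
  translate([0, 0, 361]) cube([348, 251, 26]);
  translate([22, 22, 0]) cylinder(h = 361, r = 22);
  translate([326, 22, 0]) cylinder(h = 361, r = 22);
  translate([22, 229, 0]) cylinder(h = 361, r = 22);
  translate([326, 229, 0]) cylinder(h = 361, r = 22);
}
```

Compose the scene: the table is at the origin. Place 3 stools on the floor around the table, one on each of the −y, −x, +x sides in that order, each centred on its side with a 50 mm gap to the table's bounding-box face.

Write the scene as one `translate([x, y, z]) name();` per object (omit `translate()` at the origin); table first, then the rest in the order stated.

table();
translate([531, -301, 0]) stool();
translate([-398, 344, 0]) stool();
translate([1460, 344, 0]) stool();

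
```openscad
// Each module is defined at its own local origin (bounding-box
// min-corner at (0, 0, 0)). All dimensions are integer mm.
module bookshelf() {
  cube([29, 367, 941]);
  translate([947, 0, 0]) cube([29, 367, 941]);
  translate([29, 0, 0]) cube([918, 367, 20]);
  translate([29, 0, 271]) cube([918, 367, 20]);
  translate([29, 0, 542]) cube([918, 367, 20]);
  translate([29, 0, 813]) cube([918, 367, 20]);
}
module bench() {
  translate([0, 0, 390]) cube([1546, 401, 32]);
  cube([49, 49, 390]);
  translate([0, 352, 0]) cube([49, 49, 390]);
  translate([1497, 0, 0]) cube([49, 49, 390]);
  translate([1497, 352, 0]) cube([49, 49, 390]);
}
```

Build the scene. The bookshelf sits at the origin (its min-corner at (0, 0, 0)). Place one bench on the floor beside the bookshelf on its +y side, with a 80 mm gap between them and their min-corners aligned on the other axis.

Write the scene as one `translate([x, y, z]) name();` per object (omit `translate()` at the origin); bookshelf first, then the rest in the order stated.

bookshelf();
translate([0, 447, 0]) bench();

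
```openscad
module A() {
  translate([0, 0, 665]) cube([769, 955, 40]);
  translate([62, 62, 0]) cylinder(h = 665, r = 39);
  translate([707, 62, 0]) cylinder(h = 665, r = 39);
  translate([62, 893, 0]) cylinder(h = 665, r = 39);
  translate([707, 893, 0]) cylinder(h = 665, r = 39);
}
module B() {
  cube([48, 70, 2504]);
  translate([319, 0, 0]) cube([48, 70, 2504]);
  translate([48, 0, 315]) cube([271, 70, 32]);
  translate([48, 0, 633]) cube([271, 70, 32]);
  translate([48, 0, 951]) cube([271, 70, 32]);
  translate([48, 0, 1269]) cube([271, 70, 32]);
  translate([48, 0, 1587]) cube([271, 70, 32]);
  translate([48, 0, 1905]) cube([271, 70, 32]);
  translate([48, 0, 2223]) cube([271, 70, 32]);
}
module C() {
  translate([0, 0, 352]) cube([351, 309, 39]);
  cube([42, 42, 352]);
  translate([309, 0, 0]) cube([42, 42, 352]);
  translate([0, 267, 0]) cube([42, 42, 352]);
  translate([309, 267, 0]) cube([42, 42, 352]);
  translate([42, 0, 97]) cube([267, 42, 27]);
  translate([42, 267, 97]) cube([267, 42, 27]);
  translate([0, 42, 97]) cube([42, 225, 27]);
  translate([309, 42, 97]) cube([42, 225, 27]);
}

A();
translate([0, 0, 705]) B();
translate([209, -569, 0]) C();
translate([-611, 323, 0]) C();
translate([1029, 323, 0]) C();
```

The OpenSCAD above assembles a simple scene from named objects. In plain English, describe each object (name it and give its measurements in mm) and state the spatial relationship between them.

A is a table: top 769 mm (x) × 955 mm (y), 40 mm thick, upper face at z = 705 mm, on four round legs of 78 mm diameter, each leg's bounding box inset 23 mm from the nearest pair of top edges, running from z = 0 to the bottom of the top.

B is a straight ladder. Two 48×70 mm vertical rails, 2504 mm tall, stand 367 mm apart (outside-to-outside) with their front faces coplanar on the −y side. 7 rungs, each 70 mm deep and 32 mm tall, span between the inner faces of the rails, front faces flush with the rails. The lowest rung's underside is at z = 315 mm and rungs are spaced 318 mm apart (underside to underside).

C is a simple wooden stool: a rectangular seat 351 mm (x) by 309 mm (y), 39 mm thick, top face at z = 391 mm, on four square legs, each 42×42 mm in cross-section. The legs rest on z = 0, each flush with a corner of the seat. Four stretchers, 42 mm wide and 27 mm tall, connect adjacent legs with their undersides at z = 97 mm, each running between the inner faces of the legs it joins and aligned with the legs' outer faces on the other axis.

The ladder is on top of the table. Three stools sit around the table at the −y, −x, +x sides.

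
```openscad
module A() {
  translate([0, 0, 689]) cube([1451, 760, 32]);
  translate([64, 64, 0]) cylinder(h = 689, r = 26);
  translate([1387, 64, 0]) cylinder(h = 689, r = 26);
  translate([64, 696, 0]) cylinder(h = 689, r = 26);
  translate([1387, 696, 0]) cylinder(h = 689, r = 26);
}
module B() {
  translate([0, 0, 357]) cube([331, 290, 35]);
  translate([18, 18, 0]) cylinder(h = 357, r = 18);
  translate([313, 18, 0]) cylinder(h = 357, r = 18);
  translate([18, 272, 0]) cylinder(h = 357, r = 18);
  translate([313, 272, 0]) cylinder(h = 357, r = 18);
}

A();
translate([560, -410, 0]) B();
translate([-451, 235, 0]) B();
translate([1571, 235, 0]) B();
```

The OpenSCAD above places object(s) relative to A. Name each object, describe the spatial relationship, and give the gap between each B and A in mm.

A is a table. B is a stool. Three stools sit around the table at the −y, −x, +x sides. The gap between each stool and the table is 120 mm.

Each stool's nearest face is 120 mm from the table's bounding box.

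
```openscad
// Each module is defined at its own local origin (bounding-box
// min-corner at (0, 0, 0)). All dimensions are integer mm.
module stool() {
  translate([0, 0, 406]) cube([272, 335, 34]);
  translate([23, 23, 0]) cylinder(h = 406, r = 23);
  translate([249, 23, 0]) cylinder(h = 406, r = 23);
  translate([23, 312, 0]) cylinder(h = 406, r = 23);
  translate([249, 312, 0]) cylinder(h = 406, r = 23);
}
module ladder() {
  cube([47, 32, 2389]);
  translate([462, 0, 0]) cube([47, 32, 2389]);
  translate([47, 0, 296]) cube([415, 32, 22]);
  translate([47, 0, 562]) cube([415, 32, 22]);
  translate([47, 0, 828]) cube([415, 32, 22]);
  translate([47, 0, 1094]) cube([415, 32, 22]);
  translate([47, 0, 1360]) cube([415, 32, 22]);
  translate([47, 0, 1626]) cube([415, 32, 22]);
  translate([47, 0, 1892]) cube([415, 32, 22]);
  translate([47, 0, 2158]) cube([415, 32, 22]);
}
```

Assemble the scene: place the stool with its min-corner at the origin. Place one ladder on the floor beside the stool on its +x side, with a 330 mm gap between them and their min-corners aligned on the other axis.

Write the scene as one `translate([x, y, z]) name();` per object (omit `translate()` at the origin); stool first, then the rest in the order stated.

stool();
translate([602, 0, 0]) ladder();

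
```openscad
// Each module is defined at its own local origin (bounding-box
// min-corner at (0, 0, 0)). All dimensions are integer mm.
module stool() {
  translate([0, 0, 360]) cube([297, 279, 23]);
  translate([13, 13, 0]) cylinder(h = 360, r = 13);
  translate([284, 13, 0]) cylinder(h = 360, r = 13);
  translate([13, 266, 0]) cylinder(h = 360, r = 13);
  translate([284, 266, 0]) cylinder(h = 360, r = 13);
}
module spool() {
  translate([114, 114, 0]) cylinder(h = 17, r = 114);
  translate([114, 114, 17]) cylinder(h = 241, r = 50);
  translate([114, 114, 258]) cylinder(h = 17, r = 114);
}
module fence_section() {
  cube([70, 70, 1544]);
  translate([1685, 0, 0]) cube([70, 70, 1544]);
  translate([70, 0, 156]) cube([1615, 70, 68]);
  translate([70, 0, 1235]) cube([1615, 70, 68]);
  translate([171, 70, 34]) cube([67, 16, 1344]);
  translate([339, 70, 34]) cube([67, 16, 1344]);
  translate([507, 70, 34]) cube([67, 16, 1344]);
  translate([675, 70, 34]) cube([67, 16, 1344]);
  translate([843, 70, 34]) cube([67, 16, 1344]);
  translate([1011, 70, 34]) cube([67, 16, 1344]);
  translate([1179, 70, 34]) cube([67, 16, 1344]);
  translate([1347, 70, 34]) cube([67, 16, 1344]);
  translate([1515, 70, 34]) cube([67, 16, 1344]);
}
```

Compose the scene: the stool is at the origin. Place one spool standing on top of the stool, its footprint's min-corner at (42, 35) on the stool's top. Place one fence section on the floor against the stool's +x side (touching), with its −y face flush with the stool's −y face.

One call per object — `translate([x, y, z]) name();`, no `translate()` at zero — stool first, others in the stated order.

stool();
translate([42, 35, 383]) spool();
translate([297, 0, 0]) fence_section();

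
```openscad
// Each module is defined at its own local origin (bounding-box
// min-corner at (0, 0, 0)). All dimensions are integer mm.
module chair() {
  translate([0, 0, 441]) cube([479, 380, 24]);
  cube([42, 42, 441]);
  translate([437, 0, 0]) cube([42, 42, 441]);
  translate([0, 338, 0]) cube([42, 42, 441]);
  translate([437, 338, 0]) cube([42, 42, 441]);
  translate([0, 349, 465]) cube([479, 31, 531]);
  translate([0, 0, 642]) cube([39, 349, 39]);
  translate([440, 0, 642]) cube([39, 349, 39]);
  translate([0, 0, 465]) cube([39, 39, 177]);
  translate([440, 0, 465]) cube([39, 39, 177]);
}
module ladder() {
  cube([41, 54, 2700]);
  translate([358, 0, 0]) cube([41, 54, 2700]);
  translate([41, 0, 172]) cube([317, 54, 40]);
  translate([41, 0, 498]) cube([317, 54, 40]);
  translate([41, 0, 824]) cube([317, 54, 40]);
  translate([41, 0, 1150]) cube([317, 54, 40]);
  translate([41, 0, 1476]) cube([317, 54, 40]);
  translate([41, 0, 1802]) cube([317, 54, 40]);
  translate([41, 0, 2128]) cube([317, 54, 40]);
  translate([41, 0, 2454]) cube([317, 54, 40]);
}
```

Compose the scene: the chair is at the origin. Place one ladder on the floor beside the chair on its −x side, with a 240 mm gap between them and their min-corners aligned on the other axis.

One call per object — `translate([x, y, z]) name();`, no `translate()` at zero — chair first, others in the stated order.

chair();
translate([-639, 0, 0]) ladder();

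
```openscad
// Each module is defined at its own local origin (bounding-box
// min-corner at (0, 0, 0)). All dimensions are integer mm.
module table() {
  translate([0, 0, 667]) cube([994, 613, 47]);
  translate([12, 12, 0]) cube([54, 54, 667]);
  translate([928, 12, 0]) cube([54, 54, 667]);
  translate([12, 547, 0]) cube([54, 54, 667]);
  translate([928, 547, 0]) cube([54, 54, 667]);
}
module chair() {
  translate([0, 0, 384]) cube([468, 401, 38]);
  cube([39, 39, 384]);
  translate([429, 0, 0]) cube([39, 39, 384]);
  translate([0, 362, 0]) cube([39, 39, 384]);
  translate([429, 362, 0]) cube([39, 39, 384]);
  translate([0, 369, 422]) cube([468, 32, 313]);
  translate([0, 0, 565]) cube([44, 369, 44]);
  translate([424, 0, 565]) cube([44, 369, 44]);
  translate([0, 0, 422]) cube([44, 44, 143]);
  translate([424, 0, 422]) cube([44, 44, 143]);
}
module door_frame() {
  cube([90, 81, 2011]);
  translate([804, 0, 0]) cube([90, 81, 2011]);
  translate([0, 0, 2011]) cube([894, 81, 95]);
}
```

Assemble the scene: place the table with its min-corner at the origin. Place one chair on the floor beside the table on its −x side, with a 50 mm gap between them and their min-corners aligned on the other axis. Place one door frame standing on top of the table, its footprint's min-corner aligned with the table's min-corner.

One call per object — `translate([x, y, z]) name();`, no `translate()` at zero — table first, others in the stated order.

table();
translate([-518, 0, 0]) chair();
translate([0, 0, 714]) door_frame();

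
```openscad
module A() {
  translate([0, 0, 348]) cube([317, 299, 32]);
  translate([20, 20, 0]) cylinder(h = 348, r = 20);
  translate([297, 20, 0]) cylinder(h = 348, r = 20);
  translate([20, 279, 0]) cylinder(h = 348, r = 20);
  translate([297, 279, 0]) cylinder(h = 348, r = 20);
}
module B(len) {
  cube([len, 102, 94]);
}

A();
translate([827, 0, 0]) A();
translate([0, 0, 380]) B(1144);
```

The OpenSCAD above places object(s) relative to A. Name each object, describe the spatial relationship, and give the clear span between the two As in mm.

Second stool starts at x = 827; first ends at x = 317; clear span = 827 − 317 = 510 mm.

A is a stool. B is a beam. A beam spans the tops of two stools. The clear span between the two stools is 510 mm.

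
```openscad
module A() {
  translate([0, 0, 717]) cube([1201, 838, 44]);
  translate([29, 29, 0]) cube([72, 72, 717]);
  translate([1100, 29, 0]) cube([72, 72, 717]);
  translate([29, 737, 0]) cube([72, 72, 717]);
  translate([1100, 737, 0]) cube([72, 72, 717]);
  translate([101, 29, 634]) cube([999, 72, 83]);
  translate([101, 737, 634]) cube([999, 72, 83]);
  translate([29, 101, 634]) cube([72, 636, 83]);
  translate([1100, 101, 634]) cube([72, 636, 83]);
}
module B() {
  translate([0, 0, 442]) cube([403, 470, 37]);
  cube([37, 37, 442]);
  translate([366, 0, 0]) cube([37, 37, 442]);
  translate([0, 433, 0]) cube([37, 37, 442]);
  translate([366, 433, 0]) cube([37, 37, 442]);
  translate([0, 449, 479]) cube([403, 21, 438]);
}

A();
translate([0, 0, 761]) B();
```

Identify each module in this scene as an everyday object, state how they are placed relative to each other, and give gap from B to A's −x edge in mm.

A is a table. B is a chair. The chair is on top of the table. The gap from the chair to the table's −x edge is 0 mm.

The chair's min-x is at 0; the table's min-x is 0; gap = 0 mm.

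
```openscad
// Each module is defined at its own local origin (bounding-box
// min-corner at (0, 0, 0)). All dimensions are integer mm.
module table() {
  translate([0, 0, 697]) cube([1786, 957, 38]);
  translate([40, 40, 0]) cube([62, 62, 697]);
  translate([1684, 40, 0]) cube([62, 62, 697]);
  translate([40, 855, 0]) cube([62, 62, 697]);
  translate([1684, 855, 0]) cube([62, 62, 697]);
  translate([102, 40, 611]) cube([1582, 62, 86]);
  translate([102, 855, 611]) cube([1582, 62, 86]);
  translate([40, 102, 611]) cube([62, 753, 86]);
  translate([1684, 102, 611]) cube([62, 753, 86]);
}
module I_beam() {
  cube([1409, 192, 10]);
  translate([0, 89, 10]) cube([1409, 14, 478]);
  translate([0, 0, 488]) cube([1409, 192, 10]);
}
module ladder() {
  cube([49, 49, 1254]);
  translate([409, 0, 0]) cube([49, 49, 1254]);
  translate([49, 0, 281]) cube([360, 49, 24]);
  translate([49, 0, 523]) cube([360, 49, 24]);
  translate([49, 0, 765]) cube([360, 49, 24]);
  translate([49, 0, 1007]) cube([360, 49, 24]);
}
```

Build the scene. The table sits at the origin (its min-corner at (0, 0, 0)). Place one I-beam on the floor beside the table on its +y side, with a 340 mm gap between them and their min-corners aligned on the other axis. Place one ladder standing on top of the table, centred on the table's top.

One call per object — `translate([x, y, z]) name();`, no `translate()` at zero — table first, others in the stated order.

table();
translate([0, 1297, 0]) I_beam();
translate([664, 454, 735]) ladder();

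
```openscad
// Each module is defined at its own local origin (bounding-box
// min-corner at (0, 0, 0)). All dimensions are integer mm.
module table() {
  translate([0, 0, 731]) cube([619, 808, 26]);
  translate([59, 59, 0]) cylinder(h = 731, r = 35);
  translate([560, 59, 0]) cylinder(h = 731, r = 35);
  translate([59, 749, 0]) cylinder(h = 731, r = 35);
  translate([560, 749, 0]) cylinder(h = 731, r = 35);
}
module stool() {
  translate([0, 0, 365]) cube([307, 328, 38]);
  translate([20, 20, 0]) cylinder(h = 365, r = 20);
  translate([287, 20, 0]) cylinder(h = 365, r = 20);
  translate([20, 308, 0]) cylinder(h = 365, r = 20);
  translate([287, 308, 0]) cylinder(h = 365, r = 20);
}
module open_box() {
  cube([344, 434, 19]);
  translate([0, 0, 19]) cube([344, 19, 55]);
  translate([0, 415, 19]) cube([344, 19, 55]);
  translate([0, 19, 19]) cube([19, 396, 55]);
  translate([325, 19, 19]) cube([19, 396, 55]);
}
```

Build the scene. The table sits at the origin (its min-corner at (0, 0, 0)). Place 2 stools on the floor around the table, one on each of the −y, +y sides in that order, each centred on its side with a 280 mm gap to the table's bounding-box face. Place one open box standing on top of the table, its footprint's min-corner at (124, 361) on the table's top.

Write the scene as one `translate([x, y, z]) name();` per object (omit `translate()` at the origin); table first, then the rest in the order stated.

table();
translate([156, -608, 0]) stool();
translate([156, 1088, 0]) stool();
translate([124, 361, 757]) open_box();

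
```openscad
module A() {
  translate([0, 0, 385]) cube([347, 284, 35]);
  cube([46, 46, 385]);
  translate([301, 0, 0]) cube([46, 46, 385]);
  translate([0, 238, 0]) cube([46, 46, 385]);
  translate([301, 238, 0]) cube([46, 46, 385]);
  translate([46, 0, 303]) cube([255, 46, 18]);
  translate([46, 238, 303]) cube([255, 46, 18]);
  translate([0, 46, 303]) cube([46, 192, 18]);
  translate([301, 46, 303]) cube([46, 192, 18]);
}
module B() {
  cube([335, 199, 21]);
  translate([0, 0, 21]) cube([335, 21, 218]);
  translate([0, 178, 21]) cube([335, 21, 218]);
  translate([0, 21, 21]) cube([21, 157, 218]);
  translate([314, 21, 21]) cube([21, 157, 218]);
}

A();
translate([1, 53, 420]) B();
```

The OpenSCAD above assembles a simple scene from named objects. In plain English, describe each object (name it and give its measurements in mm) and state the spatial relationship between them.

A is a simple wooden stool: a rectangular seat 347 mm (x) by 284 mm (y), 35 mm thick, top face at z = 420 mm, on four square legs, each 46×46 mm in cross-section. The legs rest on z = 0, each flush with a corner of the seat. Four stretchers, 46 mm wide and 18 mm tall, connect adjacent legs with their undersides at z = 303 mm, each running between the inner faces of the legs it joins and aligned with the legs' outer faces on the other axis.

B is an open storage box with external size 335×199×239 mm and wall thickness 21 mm (the base is also 21 mm thick). The base covers the whole footprint; the four walls stand on the base, with the y-facing walls full-width and the x-facing walls fitting between their inner faces.

The open box is on top of the stool.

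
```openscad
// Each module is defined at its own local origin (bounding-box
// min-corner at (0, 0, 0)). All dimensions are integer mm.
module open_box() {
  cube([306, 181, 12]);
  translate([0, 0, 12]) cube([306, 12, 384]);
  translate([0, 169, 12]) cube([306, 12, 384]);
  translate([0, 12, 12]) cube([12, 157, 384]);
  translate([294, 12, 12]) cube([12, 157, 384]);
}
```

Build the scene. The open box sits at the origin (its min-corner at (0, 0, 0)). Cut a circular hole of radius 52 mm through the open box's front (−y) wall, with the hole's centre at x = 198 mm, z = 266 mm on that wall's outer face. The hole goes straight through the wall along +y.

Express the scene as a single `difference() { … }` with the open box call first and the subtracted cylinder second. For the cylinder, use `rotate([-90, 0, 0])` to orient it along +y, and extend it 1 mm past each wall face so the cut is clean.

difference() {
  open_box();
  translate([198, -1, 266]) rotate([-90, 0, 0]) cylinder(h = 14, r = 52);
}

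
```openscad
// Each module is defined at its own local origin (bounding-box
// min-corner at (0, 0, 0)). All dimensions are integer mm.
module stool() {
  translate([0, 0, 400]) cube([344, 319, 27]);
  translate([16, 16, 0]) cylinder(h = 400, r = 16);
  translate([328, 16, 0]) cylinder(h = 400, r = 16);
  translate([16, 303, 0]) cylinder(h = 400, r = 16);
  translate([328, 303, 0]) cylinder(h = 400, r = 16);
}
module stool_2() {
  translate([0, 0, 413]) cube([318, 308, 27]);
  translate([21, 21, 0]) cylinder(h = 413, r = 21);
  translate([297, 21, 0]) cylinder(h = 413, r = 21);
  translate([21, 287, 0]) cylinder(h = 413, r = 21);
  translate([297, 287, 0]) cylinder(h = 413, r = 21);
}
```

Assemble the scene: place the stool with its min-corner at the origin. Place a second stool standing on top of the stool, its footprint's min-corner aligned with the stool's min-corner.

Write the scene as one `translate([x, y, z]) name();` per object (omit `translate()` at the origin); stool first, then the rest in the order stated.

stool();
translate([0, 0, 427]) stool_2();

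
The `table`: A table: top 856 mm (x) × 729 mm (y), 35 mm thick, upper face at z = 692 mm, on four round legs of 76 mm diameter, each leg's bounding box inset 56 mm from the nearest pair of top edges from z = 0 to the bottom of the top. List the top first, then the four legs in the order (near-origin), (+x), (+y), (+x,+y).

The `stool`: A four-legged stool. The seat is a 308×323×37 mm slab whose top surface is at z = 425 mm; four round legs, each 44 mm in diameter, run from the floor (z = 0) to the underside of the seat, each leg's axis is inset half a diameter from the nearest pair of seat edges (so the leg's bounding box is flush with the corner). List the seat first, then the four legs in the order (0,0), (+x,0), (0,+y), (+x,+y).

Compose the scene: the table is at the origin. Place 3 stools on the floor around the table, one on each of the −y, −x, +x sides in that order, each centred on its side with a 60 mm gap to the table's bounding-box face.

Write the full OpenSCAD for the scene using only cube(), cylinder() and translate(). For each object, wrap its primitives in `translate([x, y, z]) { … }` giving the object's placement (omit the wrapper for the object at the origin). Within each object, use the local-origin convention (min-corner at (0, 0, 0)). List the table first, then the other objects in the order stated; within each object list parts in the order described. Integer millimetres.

translate([0, 0, 657]) cube([856, 729, 35]);
translate([94, 94, 0]) cylinder(h = 657, r = 38);
translate([762, 94, 0]) cylinder(h = 657, r = 38);
translate([94, 635, 0]) cylinder(h = 657, r = 38);
translate([762, 635, 0]) cylinder(h = 657, r = 38);
translate([274, -383, 0]) {
  translate([0, 0, 388]) cube([308, 323, 37]);
  translate([22, 22, 0]) cylinder(h = 388, r = 22);
  translate([286, 22, 0]) cylinder(h = 388, r = 22);
  translate([22, 301, 0]) cylinder(h = 388, r = 22);
  translate([286, 301, 0]) cylinder(h = 388, r = 22);
}
translate([-368, 203, 0]) {
  translate([0, 0, 388]) cube([308, 323, 37]);
  translate([22, 22, 0]) cylinder(h = 388, r = 22);
  translate([286, 22, 0]) cylinder(h = 388, r = 22);
  translate([22, 301, 0]) cylinder(h = 388, r = 22);
  translate([286, 301, 0]) cylinder(h = 388, r = 22);
}
translate([916, 203, 0]) {
  translate([0, 0, 388]) cube([308, 323, 37]);
  translate([22, 22, 0]) cylinder(h = 388, r = 22);
  translate([286, 22, 0]) cylinder(h = 388, r = 22);
  translate([22, 301, 0]) cylinder(h = 388, r = 22);
  translate([286, 301, 0]) cylinder(h = 388, r = 22);
}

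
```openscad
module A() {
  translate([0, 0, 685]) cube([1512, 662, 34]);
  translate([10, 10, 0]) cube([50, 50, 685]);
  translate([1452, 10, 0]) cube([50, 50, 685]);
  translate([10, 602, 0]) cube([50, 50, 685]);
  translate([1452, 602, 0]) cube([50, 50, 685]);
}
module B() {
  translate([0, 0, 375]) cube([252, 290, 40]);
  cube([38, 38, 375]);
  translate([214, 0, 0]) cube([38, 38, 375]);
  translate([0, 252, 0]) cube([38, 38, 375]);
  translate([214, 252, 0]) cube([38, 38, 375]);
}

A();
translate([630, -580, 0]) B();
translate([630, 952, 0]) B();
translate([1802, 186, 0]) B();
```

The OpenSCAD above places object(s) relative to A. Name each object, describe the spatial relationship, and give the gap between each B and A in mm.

Each stool's nearest face is 290 mm from the table's bounding box.

A is a table. B is a stool. Three stools sit around the table at the −y, +y, +x sides. The gap between each stool and the table is 290 mm.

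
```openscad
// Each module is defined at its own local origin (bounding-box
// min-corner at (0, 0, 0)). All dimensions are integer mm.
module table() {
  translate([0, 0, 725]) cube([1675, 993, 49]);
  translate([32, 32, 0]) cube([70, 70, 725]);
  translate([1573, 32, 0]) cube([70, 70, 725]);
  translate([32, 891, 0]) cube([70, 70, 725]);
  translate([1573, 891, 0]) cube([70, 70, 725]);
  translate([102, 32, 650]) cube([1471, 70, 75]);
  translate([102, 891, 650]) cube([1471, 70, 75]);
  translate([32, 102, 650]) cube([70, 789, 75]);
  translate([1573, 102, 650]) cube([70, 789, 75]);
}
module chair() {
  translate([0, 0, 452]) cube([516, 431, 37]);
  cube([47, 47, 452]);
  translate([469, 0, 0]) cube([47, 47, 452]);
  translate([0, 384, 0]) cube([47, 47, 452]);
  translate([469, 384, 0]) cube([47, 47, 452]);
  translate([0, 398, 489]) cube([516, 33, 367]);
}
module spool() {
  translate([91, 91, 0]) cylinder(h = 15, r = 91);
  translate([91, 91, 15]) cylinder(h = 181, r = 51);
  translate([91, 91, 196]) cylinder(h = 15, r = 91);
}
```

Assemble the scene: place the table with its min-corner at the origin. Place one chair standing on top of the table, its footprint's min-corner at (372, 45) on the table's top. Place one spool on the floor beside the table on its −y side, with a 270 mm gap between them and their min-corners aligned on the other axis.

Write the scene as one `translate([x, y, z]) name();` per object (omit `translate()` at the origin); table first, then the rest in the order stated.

table();
translate([372, 45, 774]) chair();
translate([0, -452, 0]) spool();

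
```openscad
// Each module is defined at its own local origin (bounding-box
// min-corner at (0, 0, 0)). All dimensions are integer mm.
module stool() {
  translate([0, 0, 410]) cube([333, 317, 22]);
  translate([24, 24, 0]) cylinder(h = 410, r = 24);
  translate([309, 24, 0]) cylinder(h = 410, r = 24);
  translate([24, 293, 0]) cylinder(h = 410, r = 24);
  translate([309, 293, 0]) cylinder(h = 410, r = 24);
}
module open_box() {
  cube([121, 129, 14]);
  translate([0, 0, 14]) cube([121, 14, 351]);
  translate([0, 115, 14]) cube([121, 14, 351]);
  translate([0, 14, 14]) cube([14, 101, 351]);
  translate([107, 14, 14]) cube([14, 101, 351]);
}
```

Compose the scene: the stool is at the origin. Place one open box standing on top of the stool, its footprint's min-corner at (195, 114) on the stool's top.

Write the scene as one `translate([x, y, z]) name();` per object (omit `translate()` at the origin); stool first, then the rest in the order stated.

stool();
translate([195, 114, 432]) open_box();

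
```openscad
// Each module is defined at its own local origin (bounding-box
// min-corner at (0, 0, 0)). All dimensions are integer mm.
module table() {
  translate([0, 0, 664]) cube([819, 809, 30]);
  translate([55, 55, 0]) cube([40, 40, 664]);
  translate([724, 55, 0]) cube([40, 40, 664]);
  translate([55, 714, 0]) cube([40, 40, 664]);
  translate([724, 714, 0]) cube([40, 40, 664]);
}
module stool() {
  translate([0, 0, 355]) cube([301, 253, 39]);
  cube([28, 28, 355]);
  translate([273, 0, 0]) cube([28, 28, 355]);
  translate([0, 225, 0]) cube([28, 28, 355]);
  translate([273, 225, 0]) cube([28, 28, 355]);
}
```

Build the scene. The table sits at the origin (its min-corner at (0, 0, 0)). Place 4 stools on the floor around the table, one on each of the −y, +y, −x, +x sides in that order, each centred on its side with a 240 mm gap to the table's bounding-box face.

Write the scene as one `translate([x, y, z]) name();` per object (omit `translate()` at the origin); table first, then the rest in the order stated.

table();
translate([259, -493, 0]) stool();
translate([259, 1049, 0]) stool();
translate([-541, 278, 0]) stool();
translate([1059, 278, 0]) stool();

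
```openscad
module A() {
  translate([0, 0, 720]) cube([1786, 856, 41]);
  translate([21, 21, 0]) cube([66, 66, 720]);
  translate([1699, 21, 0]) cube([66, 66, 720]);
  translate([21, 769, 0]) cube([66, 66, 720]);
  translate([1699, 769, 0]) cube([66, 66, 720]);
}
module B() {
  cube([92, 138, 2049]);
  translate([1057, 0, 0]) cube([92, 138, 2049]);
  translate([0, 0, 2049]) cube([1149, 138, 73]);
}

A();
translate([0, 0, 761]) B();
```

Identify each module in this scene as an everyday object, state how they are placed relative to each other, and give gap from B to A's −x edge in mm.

A is a table. B is a door frame. The door frame is on top of the table. The gap from the door frame to the table's −x edge is 0 mm.

The door frame's min-x is at 0; the table's min-x is 0; gap = 0 mm.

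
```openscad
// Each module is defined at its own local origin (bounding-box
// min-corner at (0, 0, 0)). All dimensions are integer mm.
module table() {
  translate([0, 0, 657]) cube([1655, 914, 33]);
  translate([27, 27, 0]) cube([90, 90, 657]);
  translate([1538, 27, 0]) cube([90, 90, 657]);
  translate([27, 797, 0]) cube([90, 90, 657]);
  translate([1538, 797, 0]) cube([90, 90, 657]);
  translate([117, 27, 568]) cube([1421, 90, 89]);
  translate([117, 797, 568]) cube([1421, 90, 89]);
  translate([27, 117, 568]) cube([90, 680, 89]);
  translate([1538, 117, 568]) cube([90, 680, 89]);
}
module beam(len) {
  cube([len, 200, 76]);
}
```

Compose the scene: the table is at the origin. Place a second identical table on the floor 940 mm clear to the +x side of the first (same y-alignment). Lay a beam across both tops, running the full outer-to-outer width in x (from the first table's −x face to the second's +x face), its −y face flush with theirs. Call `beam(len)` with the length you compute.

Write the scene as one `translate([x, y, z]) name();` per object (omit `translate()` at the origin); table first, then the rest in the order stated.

table();
translate([2595, 0, 0]) table();
translate([0, 0, 690]) beam(4250);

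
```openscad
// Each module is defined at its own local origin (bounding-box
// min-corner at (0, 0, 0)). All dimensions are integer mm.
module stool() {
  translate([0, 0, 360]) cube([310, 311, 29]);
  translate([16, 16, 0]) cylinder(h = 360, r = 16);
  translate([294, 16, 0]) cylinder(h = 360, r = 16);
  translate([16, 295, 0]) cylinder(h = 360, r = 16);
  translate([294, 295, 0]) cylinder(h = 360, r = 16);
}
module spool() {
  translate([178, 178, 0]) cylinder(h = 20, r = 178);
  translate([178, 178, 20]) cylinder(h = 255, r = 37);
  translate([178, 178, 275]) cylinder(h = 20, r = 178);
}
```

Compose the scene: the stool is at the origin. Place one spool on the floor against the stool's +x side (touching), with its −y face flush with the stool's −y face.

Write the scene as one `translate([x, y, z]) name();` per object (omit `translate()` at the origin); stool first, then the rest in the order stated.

stool();
translate([310, 0, 0]) spool();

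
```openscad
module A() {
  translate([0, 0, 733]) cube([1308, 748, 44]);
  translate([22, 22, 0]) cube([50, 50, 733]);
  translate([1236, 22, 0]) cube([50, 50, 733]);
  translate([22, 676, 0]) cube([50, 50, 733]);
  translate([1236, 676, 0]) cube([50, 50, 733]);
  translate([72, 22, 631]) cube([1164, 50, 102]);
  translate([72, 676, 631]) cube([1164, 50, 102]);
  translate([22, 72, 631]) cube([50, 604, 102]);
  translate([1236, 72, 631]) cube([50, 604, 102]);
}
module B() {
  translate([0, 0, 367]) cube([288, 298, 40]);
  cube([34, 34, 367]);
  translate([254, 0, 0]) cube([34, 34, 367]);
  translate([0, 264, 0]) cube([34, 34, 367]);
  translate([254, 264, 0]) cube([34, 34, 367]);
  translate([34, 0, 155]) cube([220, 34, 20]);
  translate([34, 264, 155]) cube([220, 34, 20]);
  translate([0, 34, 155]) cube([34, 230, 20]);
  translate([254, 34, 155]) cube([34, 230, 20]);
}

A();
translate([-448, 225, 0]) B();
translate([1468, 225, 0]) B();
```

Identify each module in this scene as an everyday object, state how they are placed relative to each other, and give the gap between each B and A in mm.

A is a table. B is a stool. Two stools sit around the table at the −x, +x sides. The gap between each stool and the table is 160 mm.

Each stool's nearest face is 160 mm from the table's bounding box.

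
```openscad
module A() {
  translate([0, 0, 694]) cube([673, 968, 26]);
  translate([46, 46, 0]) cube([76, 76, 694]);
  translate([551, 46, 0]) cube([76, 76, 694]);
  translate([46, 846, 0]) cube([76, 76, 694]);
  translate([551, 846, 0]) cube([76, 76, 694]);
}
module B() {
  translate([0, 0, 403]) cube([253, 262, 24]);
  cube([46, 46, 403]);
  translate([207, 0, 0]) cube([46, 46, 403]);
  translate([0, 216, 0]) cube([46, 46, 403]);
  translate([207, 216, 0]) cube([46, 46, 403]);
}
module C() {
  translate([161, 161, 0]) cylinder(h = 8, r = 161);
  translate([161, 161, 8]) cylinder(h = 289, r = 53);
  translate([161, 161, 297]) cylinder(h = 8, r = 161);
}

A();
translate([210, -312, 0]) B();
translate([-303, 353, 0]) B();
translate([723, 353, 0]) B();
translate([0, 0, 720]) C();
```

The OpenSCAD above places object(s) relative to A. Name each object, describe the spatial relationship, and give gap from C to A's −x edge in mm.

A is a table. B is a stool. C is a spool. Three stools sit around the table at the −y, −x, +x sides. The spool is on top of the table. The gap from the spool to the table's −x edge is 0 mm.

The spool's min-x is at 0; the table's min-x is 0; gap = 0 mm.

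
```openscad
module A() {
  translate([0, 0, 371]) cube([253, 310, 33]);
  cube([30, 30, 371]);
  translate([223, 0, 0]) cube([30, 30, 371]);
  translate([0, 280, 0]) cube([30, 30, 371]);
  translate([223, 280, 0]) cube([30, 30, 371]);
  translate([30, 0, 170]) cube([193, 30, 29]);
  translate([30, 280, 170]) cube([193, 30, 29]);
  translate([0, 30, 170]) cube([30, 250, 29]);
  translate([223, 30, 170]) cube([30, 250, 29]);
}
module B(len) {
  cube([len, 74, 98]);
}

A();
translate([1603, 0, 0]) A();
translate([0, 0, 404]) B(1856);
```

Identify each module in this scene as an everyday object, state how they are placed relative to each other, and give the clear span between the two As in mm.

Second stool starts at x = 1603; first ends at x = 253; clear span = 1603 − 253 = 1350 mm.

A is a stool. B is a beam. A beam spans the tops of two stools. The clear span between the two stools is 1350 mm.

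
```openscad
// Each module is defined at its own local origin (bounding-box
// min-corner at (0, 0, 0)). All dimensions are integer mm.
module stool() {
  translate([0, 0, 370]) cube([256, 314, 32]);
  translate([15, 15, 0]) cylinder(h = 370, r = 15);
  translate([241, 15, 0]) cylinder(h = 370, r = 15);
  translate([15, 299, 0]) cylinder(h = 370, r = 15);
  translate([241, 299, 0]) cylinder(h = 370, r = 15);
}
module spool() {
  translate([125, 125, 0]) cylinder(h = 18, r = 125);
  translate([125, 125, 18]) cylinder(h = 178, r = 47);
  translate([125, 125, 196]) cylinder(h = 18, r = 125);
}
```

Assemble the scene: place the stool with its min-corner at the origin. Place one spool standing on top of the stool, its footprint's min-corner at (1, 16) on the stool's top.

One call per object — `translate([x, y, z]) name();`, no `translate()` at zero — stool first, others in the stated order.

stool();
translate([1, 16, 402]) spool();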